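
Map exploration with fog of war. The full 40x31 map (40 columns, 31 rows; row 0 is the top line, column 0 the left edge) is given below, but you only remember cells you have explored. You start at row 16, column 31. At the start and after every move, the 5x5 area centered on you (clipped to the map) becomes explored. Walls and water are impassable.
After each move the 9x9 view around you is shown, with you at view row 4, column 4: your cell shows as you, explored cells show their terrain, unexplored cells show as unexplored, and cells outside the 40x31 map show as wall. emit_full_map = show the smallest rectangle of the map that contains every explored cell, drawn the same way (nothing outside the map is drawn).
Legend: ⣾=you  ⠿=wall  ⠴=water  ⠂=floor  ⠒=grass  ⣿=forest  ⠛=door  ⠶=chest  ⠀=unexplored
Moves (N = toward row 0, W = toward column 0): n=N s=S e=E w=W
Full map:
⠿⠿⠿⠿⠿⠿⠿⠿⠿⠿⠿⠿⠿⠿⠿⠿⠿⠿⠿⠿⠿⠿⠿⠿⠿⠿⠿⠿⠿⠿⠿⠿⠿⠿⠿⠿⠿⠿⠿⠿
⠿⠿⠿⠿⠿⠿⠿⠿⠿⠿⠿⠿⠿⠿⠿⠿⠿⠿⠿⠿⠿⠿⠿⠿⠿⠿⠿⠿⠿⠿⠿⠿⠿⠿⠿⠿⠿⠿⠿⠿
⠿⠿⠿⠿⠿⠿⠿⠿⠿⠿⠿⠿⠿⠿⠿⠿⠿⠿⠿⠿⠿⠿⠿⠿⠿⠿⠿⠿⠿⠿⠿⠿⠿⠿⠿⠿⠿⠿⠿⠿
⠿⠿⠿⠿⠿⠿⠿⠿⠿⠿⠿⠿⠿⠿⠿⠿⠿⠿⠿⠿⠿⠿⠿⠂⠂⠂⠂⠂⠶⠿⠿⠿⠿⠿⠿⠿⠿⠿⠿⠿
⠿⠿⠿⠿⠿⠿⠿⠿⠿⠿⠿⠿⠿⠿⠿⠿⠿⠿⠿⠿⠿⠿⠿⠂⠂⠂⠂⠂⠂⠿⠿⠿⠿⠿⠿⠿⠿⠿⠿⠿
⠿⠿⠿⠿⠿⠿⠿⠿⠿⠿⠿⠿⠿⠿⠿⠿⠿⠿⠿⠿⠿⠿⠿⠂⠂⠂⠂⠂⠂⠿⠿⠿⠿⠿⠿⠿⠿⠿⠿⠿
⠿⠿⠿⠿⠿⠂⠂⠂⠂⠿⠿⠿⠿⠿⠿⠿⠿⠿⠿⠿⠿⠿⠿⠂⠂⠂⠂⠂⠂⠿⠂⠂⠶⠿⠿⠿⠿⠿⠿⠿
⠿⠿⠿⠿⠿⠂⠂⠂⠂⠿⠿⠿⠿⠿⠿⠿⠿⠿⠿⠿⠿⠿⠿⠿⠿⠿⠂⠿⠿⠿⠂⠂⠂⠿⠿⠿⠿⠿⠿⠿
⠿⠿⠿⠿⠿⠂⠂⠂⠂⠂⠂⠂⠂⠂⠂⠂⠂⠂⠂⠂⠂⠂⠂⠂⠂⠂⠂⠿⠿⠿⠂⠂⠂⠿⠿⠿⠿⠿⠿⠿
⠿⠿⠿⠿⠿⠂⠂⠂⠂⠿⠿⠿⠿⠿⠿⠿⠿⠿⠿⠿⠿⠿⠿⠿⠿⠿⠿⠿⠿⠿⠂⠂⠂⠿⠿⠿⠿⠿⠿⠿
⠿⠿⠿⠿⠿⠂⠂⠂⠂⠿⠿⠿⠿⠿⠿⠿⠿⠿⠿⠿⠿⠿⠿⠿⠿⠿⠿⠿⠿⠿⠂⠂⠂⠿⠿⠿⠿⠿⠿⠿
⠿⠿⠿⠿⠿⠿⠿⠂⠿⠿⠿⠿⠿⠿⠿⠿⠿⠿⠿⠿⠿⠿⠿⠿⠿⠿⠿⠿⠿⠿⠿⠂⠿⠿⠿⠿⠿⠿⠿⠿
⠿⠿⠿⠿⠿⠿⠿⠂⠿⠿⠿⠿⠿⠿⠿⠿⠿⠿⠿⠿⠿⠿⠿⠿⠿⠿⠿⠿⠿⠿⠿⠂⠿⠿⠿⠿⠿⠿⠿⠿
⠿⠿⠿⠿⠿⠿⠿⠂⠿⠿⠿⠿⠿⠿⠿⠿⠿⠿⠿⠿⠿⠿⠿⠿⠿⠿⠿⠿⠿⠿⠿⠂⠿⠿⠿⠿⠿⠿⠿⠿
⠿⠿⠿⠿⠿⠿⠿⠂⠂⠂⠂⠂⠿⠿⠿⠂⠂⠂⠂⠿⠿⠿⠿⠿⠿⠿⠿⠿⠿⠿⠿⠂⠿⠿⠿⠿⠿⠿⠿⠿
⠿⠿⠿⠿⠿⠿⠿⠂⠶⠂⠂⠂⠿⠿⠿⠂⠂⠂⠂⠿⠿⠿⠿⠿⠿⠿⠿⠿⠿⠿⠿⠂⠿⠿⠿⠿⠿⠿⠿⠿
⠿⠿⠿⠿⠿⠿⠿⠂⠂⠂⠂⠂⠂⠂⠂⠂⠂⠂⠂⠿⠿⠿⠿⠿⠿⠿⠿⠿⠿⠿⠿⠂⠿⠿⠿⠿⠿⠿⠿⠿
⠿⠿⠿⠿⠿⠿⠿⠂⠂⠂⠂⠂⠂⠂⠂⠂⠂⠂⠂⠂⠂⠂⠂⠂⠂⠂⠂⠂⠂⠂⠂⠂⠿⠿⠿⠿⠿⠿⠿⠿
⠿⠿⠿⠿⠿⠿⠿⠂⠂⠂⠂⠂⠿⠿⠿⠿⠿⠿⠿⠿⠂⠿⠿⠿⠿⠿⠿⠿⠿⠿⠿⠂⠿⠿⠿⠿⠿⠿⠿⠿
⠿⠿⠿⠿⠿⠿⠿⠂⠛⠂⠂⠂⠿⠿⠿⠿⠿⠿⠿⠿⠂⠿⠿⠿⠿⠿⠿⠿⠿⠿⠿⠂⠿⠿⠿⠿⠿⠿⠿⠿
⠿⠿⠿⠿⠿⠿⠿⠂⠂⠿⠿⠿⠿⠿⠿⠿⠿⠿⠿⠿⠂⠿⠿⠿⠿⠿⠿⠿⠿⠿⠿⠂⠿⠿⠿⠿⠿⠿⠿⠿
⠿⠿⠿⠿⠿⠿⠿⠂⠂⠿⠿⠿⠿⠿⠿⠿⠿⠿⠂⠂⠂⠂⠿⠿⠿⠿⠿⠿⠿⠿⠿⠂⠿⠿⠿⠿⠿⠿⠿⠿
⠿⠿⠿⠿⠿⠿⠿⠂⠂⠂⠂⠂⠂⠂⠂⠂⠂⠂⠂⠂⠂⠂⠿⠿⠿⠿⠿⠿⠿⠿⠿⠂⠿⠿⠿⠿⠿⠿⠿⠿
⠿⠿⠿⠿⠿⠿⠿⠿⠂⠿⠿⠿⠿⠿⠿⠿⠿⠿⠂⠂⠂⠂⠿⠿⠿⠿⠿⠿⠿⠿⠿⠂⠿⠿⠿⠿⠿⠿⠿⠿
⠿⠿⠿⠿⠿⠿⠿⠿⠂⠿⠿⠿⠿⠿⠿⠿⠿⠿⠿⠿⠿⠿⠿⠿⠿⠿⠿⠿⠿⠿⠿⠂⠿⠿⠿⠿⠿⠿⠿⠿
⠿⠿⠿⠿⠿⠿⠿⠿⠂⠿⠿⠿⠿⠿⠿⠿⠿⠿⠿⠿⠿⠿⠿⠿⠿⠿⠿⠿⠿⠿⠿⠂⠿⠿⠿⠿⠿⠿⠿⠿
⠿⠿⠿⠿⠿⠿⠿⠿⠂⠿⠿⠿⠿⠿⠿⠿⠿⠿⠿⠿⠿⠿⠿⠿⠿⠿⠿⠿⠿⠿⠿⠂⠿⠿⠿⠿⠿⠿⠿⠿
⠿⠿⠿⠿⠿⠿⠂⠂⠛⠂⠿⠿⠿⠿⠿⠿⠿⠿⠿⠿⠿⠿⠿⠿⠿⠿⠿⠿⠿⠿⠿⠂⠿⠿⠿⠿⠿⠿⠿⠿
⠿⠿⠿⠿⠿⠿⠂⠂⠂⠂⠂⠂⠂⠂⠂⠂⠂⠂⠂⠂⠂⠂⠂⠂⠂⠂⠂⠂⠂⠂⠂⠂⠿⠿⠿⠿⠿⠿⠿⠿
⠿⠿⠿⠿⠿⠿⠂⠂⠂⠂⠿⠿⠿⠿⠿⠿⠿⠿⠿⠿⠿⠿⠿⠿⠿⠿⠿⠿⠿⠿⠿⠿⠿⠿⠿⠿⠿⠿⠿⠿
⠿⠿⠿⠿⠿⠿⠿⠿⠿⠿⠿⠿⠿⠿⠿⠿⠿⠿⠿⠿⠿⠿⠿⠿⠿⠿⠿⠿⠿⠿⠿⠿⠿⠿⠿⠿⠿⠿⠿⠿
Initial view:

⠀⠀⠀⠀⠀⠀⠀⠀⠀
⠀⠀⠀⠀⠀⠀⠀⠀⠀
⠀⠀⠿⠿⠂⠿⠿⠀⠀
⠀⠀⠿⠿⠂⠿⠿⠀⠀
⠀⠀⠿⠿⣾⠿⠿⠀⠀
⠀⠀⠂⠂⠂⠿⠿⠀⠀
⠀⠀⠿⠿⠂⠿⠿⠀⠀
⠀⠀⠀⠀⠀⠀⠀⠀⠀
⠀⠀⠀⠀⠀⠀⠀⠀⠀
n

⠀⠀⠀⠀⠀⠀⠀⠀⠀
⠀⠀⠀⠀⠀⠀⠀⠀⠀
⠀⠀⠿⠿⠂⠿⠿⠀⠀
⠀⠀⠿⠿⠂⠿⠿⠀⠀
⠀⠀⠿⠿⣾⠿⠿⠀⠀
⠀⠀⠿⠿⠂⠿⠿⠀⠀
⠀⠀⠂⠂⠂⠿⠿⠀⠀
⠀⠀⠿⠿⠂⠿⠿⠀⠀
⠀⠀⠀⠀⠀⠀⠀⠀⠀

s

⠀⠀⠀⠀⠀⠀⠀⠀⠀
⠀⠀⠿⠿⠂⠿⠿⠀⠀
⠀⠀⠿⠿⠂⠿⠿⠀⠀
⠀⠀⠿⠿⠂⠿⠿⠀⠀
⠀⠀⠿⠿⣾⠿⠿⠀⠀
⠀⠀⠂⠂⠂⠿⠿⠀⠀
⠀⠀⠿⠿⠂⠿⠿⠀⠀
⠀⠀⠀⠀⠀⠀⠀⠀⠀
⠀⠀⠀⠀⠀⠀⠀⠀⠀

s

⠀⠀⠿⠿⠂⠿⠿⠀⠀
⠀⠀⠿⠿⠂⠿⠿⠀⠀
⠀⠀⠿⠿⠂⠿⠿⠀⠀
⠀⠀⠿⠿⠂⠿⠿⠀⠀
⠀⠀⠂⠂⣾⠿⠿⠀⠀
⠀⠀⠿⠿⠂⠿⠿⠀⠀
⠀⠀⠿⠿⠂⠿⠿⠀⠀
⠀⠀⠀⠀⠀⠀⠀⠀⠀
⠀⠀⠀⠀⠀⠀⠀⠀⠀

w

⠀⠀⠀⠿⠿⠂⠿⠿⠀
⠀⠀⠀⠿⠿⠂⠿⠿⠀
⠀⠀⠿⠿⠿⠂⠿⠿⠀
⠀⠀⠿⠿⠿⠂⠿⠿⠀
⠀⠀⠂⠂⣾⠂⠿⠿⠀
⠀⠀⠿⠿⠿⠂⠿⠿⠀
⠀⠀⠿⠿⠿⠂⠿⠿⠀
⠀⠀⠀⠀⠀⠀⠀⠀⠀
⠀⠀⠀⠀⠀⠀⠀⠀⠀

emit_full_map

⠀⠿⠿⠂⠿⠿
⠀⠿⠿⠂⠿⠿
⠿⠿⠿⠂⠿⠿
⠿⠿⠿⠂⠿⠿
⠂⠂⣾⠂⠿⠿
⠿⠿⠿⠂⠿⠿
⠿⠿⠿⠂⠿⠿

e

⠀⠀⠿⠿⠂⠿⠿⠀⠀
⠀⠀⠿⠿⠂⠿⠿⠀⠀
⠀⠿⠿⠿⠂⠿⠿⠀⠀
⠀⠿⠿⠿⠂⠿⠿⠀⠀
⠀⠂⠂⠂⣾⠿⠿⠀⠀
⠀⠿⠿⠿⠂⠿⠿⠀⠀
⠀⠿⠿⠿⠂⠿⠿⠀⠀
⠀⠀⠀⠀⠀⠀⠀⠀⠀
⠀⠀⠀⠀⠀⠀⠀⠀⠀

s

⠀⠀⠿⠿⠂⠿⠿⠀⠀
⠀⠿⠿⠿⠂⠿⠿⠀⠀
⠀⠿⠿⠿⠂⠿⠿⠀⠀
⠀⠂⠂⠂⠂⠿⠿⠀⠀
⠀⠿⠿⠿⣾⠿⠿⠀⠀
⠀⠿⠿⠿⠂⠿⠿⠀⠀
⠀⠀⠿⠿⠂⠿⠿⠀⠀
⠀⠀⠀⠀⠀⠀⠀⠀⠀
⠀⠀⠀⠀⠀⠀⠀⠀⠀

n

⠀⠀⠿⠿⠂⠿⠿⠀⠀
⠀⠀⠿⠿⠂⠿⠿⠀⠀
⠀⠿⠿⠿⠂⠿⠿⠀⠀
⠀⠿⠿⠿⠂⠿⠿⠀⠀
⠀⠂⠂⠂⣾⠿⠿⠀⠀
⠀⠿⠿⠿⠂⠿⠿⠀⠀
⠀⠿⠿⠿⠂⠿⠿⠀⠀
⠀⠀⠿⠿⠂⠿⠿⠀⠀
⠀⠀⠀⠀⠀⠀⠀⠀⠀

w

⠀⠀⠀⠿⠿⠂⠿⠿⠀
⠀⠀⠀⠿⠿⠂⠿⠿⠀
⠀⠀⠿⠿⠿⠂⠿⠿⠀
⠀⠀⠿⠿⠿⠂⠿⠿⠀
⠀⠀⠂⠂⣾⠂⠿⠿⠀
⠀⠀⠿⠿⠿⠂⠿⠿⠀
⠀⠀⠿⠿⠿⠂⠿⠿⠀
⠀⠀⠀⠿⠿⠂⠿⠿⠀
⠀⠀⠀⠀⠀⠀⠀⠀⠀

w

⠀⠀⠀⠀⠿⠿⠂⠿⠿
⠀⠀⠀⠀⠿⠿⠂⠿⠿
⠀⠀⠿⠿⠿⠿⠂⠿⠿
⠀⠀⠿⠿⠿⠿⠂⠿⠿
⠀⠀⠂⠂⣾⠂⠂⠿⠿
⠀⠀⠿⠿⠿⠿⠂⠿⠿
⠀⠀⠿⠿⠿⠿⠂⠿⠿
⠀⠀⠀⠀⠿⠿⠂⠿⠿
⠀⠀⠀⠀⠀⠀⠀⠀⠀

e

⠀⠀⠀⠿⠿⠂⠿⠿⠀
⠀⠀⠀⠿⠿⠂⠿⠿⠀
⠀⠿⠿⠿⠿⠂⠿⠿⠀
⠀⠿⠿⠿⠿⠂⠿⠿⠀
⠀⠂⠂⠂⣾⠂⠿⠿⠀
⠀⠿⠿⠿⠿⠂⠿⠿⠀
⠀⠿⠿⠿⠿⠂⠿⠿⠀
⠀⠀⠀⠿⠿⠂⠿⠿⠀
⠀⠀⠀⠀⠀⠀⠀⠀⠀

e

⠀⠀⠿⠿⠂⠿⠿⠀⠀
⠀⠀⠿⠿⠂⠿⠿⠀⠀
⠿⠿⠿⠿⠂⠿⠿⠀⠀
⠿⠿⠿⠿⠂⠿⠿⠀⠀
⠂⠂⠂⠂⣾⠿⠿⠀⠀
⠿⠿⠿⠿⠂⠿⠿⠀⠀
⠿⠿⠿⠿⠂⠿⠿⠀⠀
⠀⠀⠿⠿⠂⠿⠿⠀⠀
⠀⠀⠀⠀⠀⠀⠀⠀⠀

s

⠀⠀⠿⠿⠂⠿⠿⠀⠀
⠿⠿⠿⠿⠂⠿⠿⠀⠀
⠿⠿⠿⠿⠂⠿⠿⠀⠀
⠂⠂⠂⠂⠂⠿⠿⠀⠀
⠿⠿⠿⠿⣾⠿⠿⠀⠀
⠿⠿⠿⠿⠂⠿⠿⠀⠀
⠀⠀⠿⠿⠂⠿⠿⠀⠀
⠀⠀⠀⠀⠀⠀⠀⠀⠀
⠀⠀⠀⠀⠀⠀⠀⠀⠀

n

⠀⠀⠿⠿⠂⠿⠿⠀⠀
⠀⠀⠿⠿⠂⠿⠿⠀⠀
⠿⠿⠿⠿⠂⠿⠿⠀⠀
⠿⠿⠿⠿⠂⠿⠿⠀⠀
⠂⠂⠂⠂⣾⠿⠿⠀⠀
⠿⠿⠿⠿⠂⠿⠿⠀⠀
⠿⠿⠿⠿⠂⠿⠿⠀⠀
⠀⠀⠿⠿⠂⠿⠿⠀⠀
⠀⠀⠀⠀⠀⠀⠀⠀⠀

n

⠀⠀⠀⠀⠀⠀⠀⠀⠀
⠀⠀⠿⠿⠂⠿⠿⠀⠀
⠀⠀⠿⠿⠂⠿⠿⠀⠀
⠿⠿⠿⠿⠂⠿⠿⠀⠀
⠿⠿⠿⠿⣾⠿⠿⠀⠀
⠂⠂⠂⠂⠂⠿⠿⠀⠀
⠿⠿⠿⠿⠂⠿⠿⠀⠀
⠿⠿⠿⠿⠂⠿⠿⠀⠀
⠀⠀⠿⠿⠂⠿⠿⠀⠀

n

⠀⠀⠀⠀⠀⠀⠀⠀⠀
⠀⠀⠀⠀⠀⠀⠀⠀⠀
⠀⠀⠿⠿⠂⠿⠿⠀⠀
⠀⠀⠿⠿⠂⠿⠿⠀⠀
⠿⠿⠿⠿⣾⠿⠿⠀⠀
⠿⠿⠿⠿⠂⠿⠿⠀⠀
⠂⠂⠂⠂⠂⠿⠿⠀⠀
⠿⠿⠿⠿⠂⠿⠿⠀⠀
⠿⠿⠿⠿⠂⠿⠿⠀⠀

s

⠀⠀⠀⠀⠀⠀⠀⠀⠀
⠀⠀⠿⠿⠂⠿⠿⠀⠀
⠀⠀⠿⠿⠂⠿⠿⠀⠀
⠿⠿⠿⠿⠂⠿⠿⠀⠀
⠿⠿⠿⠿⣾⠿⠿⠀⠀
⠂⠂⠂⠂⠂⠿⠿⠀⠀
⠿⠿⠿⠿⠂⠿⠿⠀⠀
⠿⠿⠿⠿⠂⠿⠿⠀⠀
⠀⠀⠿⠿⠂⠿⠿⠀⠀

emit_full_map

⠀⠀⠿⠿⠂⠿⠿
⠀⠀⠿⠿⠂⠿⠿
⠿⠿⠿⠿⠂⠿⠿
⠿⠿⠿⠿⣾⠿⠿
⠂⠂⠂⠂⠂⠿⠿
⠿⠿⠿⠿⠂⠿⠿
⠿⠿⠿⠿⠂⠿⠿
⠀⠀⠿⠿⠂⠿⠿


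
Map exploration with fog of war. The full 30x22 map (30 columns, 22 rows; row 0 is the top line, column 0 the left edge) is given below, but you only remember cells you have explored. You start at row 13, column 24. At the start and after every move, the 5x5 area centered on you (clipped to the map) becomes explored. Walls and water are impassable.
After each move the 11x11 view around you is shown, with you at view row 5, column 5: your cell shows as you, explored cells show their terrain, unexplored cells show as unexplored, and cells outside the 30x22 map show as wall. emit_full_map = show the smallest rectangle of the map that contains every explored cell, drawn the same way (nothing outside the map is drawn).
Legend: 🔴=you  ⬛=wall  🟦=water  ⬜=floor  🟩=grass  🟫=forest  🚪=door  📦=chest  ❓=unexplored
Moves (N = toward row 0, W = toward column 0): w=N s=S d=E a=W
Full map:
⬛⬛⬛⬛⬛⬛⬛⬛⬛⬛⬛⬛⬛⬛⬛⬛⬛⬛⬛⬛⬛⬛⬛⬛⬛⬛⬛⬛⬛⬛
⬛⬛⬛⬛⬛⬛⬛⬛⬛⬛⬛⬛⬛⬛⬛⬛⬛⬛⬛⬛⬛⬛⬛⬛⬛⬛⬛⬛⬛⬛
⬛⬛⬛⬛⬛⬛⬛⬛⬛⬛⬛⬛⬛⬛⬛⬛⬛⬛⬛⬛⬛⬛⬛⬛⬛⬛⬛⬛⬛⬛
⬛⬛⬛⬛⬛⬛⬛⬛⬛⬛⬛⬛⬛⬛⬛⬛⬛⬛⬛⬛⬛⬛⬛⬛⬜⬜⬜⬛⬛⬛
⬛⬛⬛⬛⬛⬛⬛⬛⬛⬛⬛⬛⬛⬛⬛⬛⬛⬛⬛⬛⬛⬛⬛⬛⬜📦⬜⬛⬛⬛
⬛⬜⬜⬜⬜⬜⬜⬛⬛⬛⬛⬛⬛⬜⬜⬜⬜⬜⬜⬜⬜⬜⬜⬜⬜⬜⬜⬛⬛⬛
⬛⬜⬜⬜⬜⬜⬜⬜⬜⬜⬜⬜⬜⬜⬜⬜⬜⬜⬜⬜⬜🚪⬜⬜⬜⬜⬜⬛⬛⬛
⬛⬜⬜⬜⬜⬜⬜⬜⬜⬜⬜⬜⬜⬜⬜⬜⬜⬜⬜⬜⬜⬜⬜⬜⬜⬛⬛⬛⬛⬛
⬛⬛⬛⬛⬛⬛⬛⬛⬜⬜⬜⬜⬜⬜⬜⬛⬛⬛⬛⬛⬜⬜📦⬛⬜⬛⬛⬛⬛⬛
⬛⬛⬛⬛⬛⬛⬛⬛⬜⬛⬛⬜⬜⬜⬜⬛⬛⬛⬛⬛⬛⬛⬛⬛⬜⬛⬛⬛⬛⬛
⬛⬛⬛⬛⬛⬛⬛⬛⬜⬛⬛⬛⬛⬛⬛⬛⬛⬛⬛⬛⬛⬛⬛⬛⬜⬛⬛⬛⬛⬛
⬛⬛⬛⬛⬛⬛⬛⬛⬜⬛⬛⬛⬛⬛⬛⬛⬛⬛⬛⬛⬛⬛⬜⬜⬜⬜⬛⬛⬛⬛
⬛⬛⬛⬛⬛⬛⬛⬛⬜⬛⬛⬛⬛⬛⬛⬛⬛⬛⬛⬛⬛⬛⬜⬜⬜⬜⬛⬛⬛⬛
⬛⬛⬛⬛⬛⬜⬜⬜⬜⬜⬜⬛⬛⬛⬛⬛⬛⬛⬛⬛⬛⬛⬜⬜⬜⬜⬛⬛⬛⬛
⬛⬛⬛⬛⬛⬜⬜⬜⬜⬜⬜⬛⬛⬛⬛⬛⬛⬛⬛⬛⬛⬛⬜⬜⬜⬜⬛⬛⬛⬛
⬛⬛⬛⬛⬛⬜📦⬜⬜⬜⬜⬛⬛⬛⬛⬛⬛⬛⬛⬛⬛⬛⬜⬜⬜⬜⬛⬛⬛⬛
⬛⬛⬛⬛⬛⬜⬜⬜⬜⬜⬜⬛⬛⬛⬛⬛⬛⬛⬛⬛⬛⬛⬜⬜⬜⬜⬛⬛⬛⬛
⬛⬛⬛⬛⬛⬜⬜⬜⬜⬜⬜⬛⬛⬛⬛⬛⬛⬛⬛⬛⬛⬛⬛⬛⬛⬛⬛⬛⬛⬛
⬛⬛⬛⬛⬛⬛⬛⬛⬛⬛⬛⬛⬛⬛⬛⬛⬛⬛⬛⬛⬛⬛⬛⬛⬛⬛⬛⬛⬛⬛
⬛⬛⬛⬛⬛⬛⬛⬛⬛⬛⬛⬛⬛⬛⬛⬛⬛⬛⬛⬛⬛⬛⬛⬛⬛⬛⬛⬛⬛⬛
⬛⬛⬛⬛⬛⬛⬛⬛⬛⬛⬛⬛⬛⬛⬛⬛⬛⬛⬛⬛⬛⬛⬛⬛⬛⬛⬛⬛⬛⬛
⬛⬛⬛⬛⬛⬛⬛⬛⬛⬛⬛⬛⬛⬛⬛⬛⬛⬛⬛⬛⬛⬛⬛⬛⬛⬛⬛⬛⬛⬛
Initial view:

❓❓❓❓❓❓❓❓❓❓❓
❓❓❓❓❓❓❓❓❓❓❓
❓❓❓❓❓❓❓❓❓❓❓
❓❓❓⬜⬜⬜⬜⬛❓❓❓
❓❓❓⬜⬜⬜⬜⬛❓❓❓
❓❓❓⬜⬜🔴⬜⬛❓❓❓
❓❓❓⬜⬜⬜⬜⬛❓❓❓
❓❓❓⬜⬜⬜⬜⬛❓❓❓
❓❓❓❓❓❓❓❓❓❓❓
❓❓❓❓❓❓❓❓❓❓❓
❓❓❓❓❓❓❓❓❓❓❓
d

❓❓❓❓❓❓❓❓❓❓⬛
❓❓❓❓❓❓❓❓❓❓⬛
❓❓❓❓❓❓❓❓❓❓⬛
❓❓⬜⬜⬜⬜⬛⬛❓❓⬛
❓❓⬜⬜⬜⬜⬛⬛❓❓⬛
❓❓⬜⬜⬜🔴⬛⬛❓❓⬛
❓❓⬜⬜⬜⬜⬛⬛❓❓⬛
❓❓⬜⬜⬜⬜⬛⬛❓❓⬛
❓❓❓❓❓❓❓❓❓❓⬛
❓❓❓❓❓❓❓❓❓❓⬛
❓❓❓❓❓❓❓❓❓❓⬛

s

❓❓❓❓❓❓❓❓❓❓⬛
❓❓❓❓❓❓❓❓❓❓⬛
❓❓⬜⬜⬜⬜⬛⬛❓❓⬛
❓❓⬜⬜⬜⬜⬛⬛❓❓⬛
❓❓⬜⬜⬜⬜⬛⬛❓❓⬛
❓❓⬜⬜⬜🔴⬛⬛❓❓⬛
❓❓⬜⬜⬜⬜⬛⬛❓❓⬛
❓❓❓⬜⬜⬜⬛⬛❓❓⬛
❓❓❓❓❓❓❓❓❓❓⬛
❓❓❓❓❓❓❓❓❓❓⬛
❓❓❓❓❓❓❓❓❓❓⬛

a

❓❓❓❓❓❓❓❓❓❓❓
❓❓❓❓❓❓❓❓❓❓❓
❓❓❓⬜⬜⬜⬜⬛⬛❓❓
❓❓❓⬜⬜⬜⬜⬛⬛❓❓
❓❓❓⬜⬜⬜⬜⬛⬛❓❓
❓❓❓⬜⬜🔴⬜⬛⬛❓❓
❓❓❓⬜⬜⬜⬜⬛⬛❓❓
❓❓❓⬜⬜⬜⬜⬛⬛❓❓
❓❓❓❓❓❓❓❓❓❓❓
❓❓❓❓❓❓❓❓❓❓❓
❓❓❓❓❓❓❓❓❓❓❓

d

❓❓❓❓❓❓❓❓❓❓⬛
❓❓❓❓❓❓❓❓❓❓⬛
❓❓⬜⬜⬜⬜⬛⬛❓❓⬛
❓❓⬜⬜⬜⬜⬛⬛❓❓⬛
❓❓⬜⬜⬜⬜⬛⬛❓❓⬛
❓❓⬜⬜⬜🔴⬛⬛❓❓⬛
❓❓⬜⬜⬜⬜⬛⬛❓❓⬛
❓❓⬜⬜⬜⬜⬛⬛❓❓⬛
❓❓❓❓❓❓❓❓❓❓⬛
❓❓❓❓❓❓❓❓❓❓⬛
❓❓❓❓❓❓❓❓❓❓⬛

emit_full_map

⬜⬜⬜⬜⬛⬛
⬜⬜⬜⬜⬛⬛
⬜⬜⬜⬜⬛⬛
⬜⬜⬜🔴⬛⬛
⬜⬜⬜⬜⬛⬛
⬜⬜⬜⬜⬛⬛

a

❓❓❓❓❓❓❓❓❓❓❓
❓❓❓❓❓❓❓❓❓❓❓
❓❓❓⬜⬜⬜⬜⬛⬛❓❓
❓❓❓⬜⬜⬜⬜⬛⬛❓❓
❓❓❓⬜⬜⬜⬜⬛⬛❓❓
❓❓❓⬜⬜🔴⬜⬛⬛❓❓
❓❓❓⬜⬜⬜⬜⬛⬛❓❓
❓❓❓⬜⬜⬜⬜⬛⬛❓❓
❓❓❓❓❓❓❓❓❓❓❓
❓❓❓❓❓❓❓❓❓❓❓
❓❓❓❓❓❓❓❓❓❓❓

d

❓❓❓❓❓❓❓❓❓❓⬛
❓❓❓❓❓❓❓❓❓❓⬛
❓❓⬜⬜⬜⬜⬛⬛❓❓⬛
❓❓⬜⬜⬜⬜⬛⬛❓❓⬛
❓❓⬜⬜⬜⬜⬛⬛❓❓⬛
❓❓⬜⬜⬜🔴⬛⬛❓❓⬛
❓❓⬜⬜⬜⬜⬛⬛❓❓⬛
❓❓⬜⬜⬜⬜⬛⬛❓❓⬛
❓❓❓❓❓❓❓❓❓❓⬛
❓❓❓❓❓❓❓❓❓❓⬛
❓❓❓❓❓❓❓❓❓❓⬛

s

❓❓❓❓❓❓❓❓❓❓⬛
❓❓⬜⬜⬜⬜⬛⬛❓❓⬛
❓❓⬜⬜⬜⬜⬛⬛❓❓⬛
❓❓⬜⬜⬜⬜⬛⬛❓❓⬛
❓❓⬜⬜⬜⬜⬛⬛❓❓⬛
❓❓⬜⬜⬜🔴⬛⬛❓❓⬛
❓❓⬜⬜⬜⬜⬛⬛❓❓⬛
❓❓❓⬛⬛⬛⬛⬛❓❓⬛
❓❓❓❓❓❓❓❓❓❓⬛
❓❓❓❓❓❓❓❓❓❓⬛
❓❓❓❓❓❓❓❓❓❓⬛

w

❓❓❓❓❓❓❓❓❓❓⬛
❓❓❓❓❓❓❓❓❓❓⬛
❓❓⬜⬜⬜⬜⬛⬛❓❓⬛
❓❓⬜⬜⬜⬜⬛⬛❓❓⬛
❓❓⬜⬜⬜⬜⬛⬛❓❓⬛
❓❓⬜⬜⬜🔴⬛⬛❓❓⬛
❓❓⬜⬜⬜⬜⬛⬛❓❓⬛
❓❓⬜⬜⬜⬜⬛⬛❓❓⬛
❓❓❓⬛⬛⬛⬛⬛❓❓⬛
❓❓❓❓❓❓❓❓❓❓⬛
❓❓❓❓❓❓❓❓❓❓⬛

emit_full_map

⬜⬜⬜⬜⬛⬛
⬜⬜⬜⬜⬛⬛
⬜⬜⬜⬜⬛⬛
⬜⬜⬜🔴⬛⬛
⬜⬜⬜⬜⬛⬛
⬜⬜⬜⬜⬛⬛
❓⬛⬛⬛⬛⬛

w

❓❓❓❓❓❓❓❓❓❓⬛
❓❓❓❓❓❓❓❓❓❓⬛
❓❓❓❓❓❓❓❓❓❓⬛
❓❓⬜⬜⬜⬜⬛⬛❓❓⬛
❓❓⬜⬜⬜⬜⬛⬛❓❓⬛
❓❓⬜⬜⬜🔴⬛⬛❓❓⬛
❓❓⬜⬜⬜⬜⬛⬛❓❓⬛
❓❓⬜⬜⬜⬜⬛⬛❓❓⬛
❓❓⬜⬜⬜⬜⬛⬛❓❓⬛
❓❓❓⬛⬛⬛⬛⬛❓❓⬛
❓❓❓❓❓❓❓❓❓❓⬛

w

❓❓❓❓❓❓❓❓❓❓⬛
❓❓❓❓❓❓❓❓❓❓⬛
❓❓❓❓❓❓❓❓❓❓⬛
❓❓❓⬛⬜⬛⬛⬛❓❓⬛
❓❓⬜⬜⬜⬜⬛⬛❓❓⬛
❓❓⬜⬜⬜🔴⬛⬛❓❓⬛
❓❓⬜⬜⬜⬜⬛⬛❓❓⬛
❓❓⬜⬜⬜⬜⬛⬛❓❓⬛
❓❓⬜⬜⬜⬜⬛⬛❓❓⬛
❓❓⬜⬜⬜⬜⬛⬛❓❓⬛
❓❓❓⬛⬛⬛⬛⬛❓❓⬛

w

❓❓❓❓❓❓❓❓❓❓⬛
❓❓❓❓❓❓❓❓❓❓⬛
❓❓❓❓❓❓❓❓❓❓⬛
❓❓❓⬛⬜⬛⬛⬛❓❓⬛
❓❓❓⬛⬜⬛⬛⬛❓❓⬛
❓❓⬜⬜⬜🔴⬛⬛❓❓⬛
❓❓⬜⬜⬜⬜⬛⬛❓❓⬛
❓❓⬜⬜⬜⬜⬛⬛❓❓⬛
❓❓⬜⬜⬜⬜⬛⬛❓❓⬛
❓❓⬜⬜⬜⬜⬛⬛❓❓⬛
❓❓⬜⬜⬜⬜⬛⬛❓❓⬛

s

❓❓❓❓❓❓❓❓❓❓⬛
❓❓❓❓❓❓❓❓❓❓⬛
❓❓❓⬛⬜⬛⬛⬛❓❓⬛
❓❓❓⬛⬜⬛⬛⬛❓❓⬛
❓❓⬜⬜⬜⬜⬛⬛❓❓⬛
❓❓⬜⬜⬜🔴⬛⬛❓❓⬛
❓❓⬜⬜⬜⬜⬛⬛❓❓⬛
❓❓⬜⬜⬜⬜⬛⬛❓❓⬛
❓❓⬜⬜⬜⬜⬛⬛❓❓⬛
❓❓⬜⬜⬜⬜⬛⬛❓❓⬛
❓❓❓⬛⬛⬛⬛⬛❓❓⬛

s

❓❓❓❓❓❓❓❓❓❓⬛
❓❓❓⬛⬜⬛⬛⬛❓❓⬛
❓❓❓⬛⬜⬛⬛⬛❓❓⬛
❓❓⬜⬜⬜⬜⬛⬛❓❓⬛
❓❓⬜⬜⬜⬜⬛⬛❓❓⬛
❓❓⬜⬜⬜🔴⬛⬛❓❓⬛
❓❓⬜⬜⬜⬜⬛⬛❓❓⬛
❓❓⬜⬜⬜⬜⬛⬛❓❓⬛
❓❓⬜⬜⬜⬜⬛⬛❓❓⬛
❓❓❓⬛⬛⬛⬛⬛❓❓⬛
❓❓❓❓❓❓❓❓❓❓⬛

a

❓❓❓❓❓❓❓❓❓❓❓
❓❓❓❓⬛⬜⬛⬛⬛❓❓
❓❓❓❓⬛⬜⬛⬛⬛❓❓
❓❓❓⬜⬜⬜⬜⬛⬛❓❓
❓❓❓⬜⬜⬜⬜⬛⬛❓❓
❓❓❓⬜⬜🔴⬜⬛⬛❓❓
❓❓❓⬜⬜⬜⬜⬛⬛❓❓
❓❓❓⬜⬜⬜⬜⬛⬛❓❓
❓❓❓⬜⬜⬜⬜⬛⬛❓❓
❓❓❓❓⬛⬛⬛⬛⬛❓❓
❓❓❓❓❓❓❓❓❓❓❓

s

❓❓❓❓⬛⬜⬛⬛⬛❓❓
❓❓❓❓⬛⬜⬛⬛⬛❓❓
❓❓❓⬜⬜⬜⬜⬛⬛❓❓
❓❓❓⬜⬜⬜⬜⬛⬛❓❓
❓❓❓⬜⬜⬜⬜⬛⬛❓❓
❓❓❓⬜⬜🔴⬜⬛⬛❓❓
❓❓❓⬜⬜⬜⬜⬛⬛❓❓
❓❓❓⬜⬜⬜⬜⬛⬛❓❓
❓❓❓❓⬛⬛⬛⬛⬛❓❓
❓❓❓❓❓❓❓❓❓❓❓
❓❓❓❓❓❓❓❓❓❓❓

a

❓❓❓❓❓⬛⬜⬛⬛⬛❓
❓❓❓❓❓⬛⬜⬛⬛⬛❓
❓❓❓❓⬜⬜⬜⬜⬛⬛❓
❓❓❓⬛⬜⬜⬜⬜⬛⬛❓
❓❓❓⬛⬜⬜⬜⬜⬛⬛❓
❓❓❓⬛⬜🔴⬜⬜⬛⬛❓
❓❓❓⬛⬜⬜⬜⬜⬛⬛❓
❓❓❓⬛⬜⬜⬜⬜⬛⬛❓
❓❓❓❓❓⬛⬛⬛⬛⬛❓
❓❓❓❓❓❓❓❓❓❓❓
❓❓❓❓❓❓❓❓❓❓❓

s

❓❓❓❓❓⬛⬜⬛⬛⬛❓
❓❓❓❓⬜⬜⬜⬜⬛⬛❓
❓❓❓⬛⬜⬜⬜⬜⬛⬛❓
❓❓❓⬛⬜⬜⬜⬜⬛⬛❓
❓❓❓⬛⬜⬜⬜⬜⬛⬛❓
❓❓❓⬛⬜🔴⬜⬜⬛⬛❓
❓❓❓⬛⬜⬜⬜⬜⬛⬛❓
❓❓❓⬛⬛⬛⬛⬛⬛⬛❓
❓❓❓❓❓❓❓❓❓❓❓
❓❓❓❓❓❓❓❓❓❓❓
❓❓❓❓❓❓❓❓❓❓❓

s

❓❓❓❓⬜⬜⬜⬜⬛⬛❓
❓❓❓⬛⬜⬜⬜⬜⬛⬛❓
❓❓❓⬛⬜⬜⬜⬜⬛⬛❓
❓❓❓⬛⬜⬜⬜⬜⬛⬛❓
❓❓❓⬛⬜⬜⬜⬜⬛⬛❓
❓❓❓⬛⬜🔴⬜⬜⬛⬛❓
❓❓❓⬛⬛⬛⬛⬛⬛⬛❓
❓❓❓⬛⬛⬛⬛⬛❓❓❓
❓❓❓❓❓❓❓❓❓❓❓
❓❓❓❓❓❓❓❓❓❓❓
❓❓❓❓❓❓❓❓❓❓❓

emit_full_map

❓❓⬛⬜⬛⬛⬛
❓❓⬛⬜⬛⬛⬛
❓⬜⬜⬜⬜⬛⬛
⬛⬜⬜⬜⬜⬛⬛
⬛⬜⬜⬜⬜⬛⬛
⬛⬜⬜⬜⬜⬛⬛
⬛⬜⬜⬜⬜⬛⬛
⬛⬜🔴⬜⬜⬛⬛
⬛⬛⬛⬛⬛⬛⬛
⬛⬛⬛⬛⬛❓❓

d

❓❓❓⬜⬜⬜⬜⬛⬛❓❓
❓❓⬛⬜⬜⬜⬜⬛⬛❓❓
❓❓⬛⬜⬜⬜⬜⬛⬛❓❓
❓❓⬛⬜⬜⬜⬜⬛⬛❓❓
❓❓⬛⬜⬜⬜⬜⬛⬛❓❓
❓❓⬛⬜⬜🔴⬜⬛⬛❓❓
❓❓⬛⬛⬛⬛⬛⬛⬛❓❓
❓❓⬛⬛⬛⬛⬛⬛❓❓❓
❓❓❓❓❓❓❓❓❓❓❓
❓❓❓❓❓❓❓❓❓❓❓
❓❓❓❓❓❓❓❓❓❓❓

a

❓❓❓❓⬜⬜⬜⬜⬛⬛❓
❓❓❓⬛⬜⬜⬜⬜⬛⬛❓
❓❓❓⬛⬜⬜⬜⬜⬛⬛❓
❓❓❓⬛⬜⬜⬜⬜⬛⬛❓
❓❓❓⬛⬜⬜⬜⬜⬛⬛❓
❓❓❓⬛⬜🔴⬜⬜⬛⬛❓
❓❓❓⬛⬛⬛⬛⬛⬛⬛❓
❓❓❓⬛⬛⬛⬛⬛⬛❓❓
❓❓❓❓❓❓❓❓❓❓❓
❓❓❓❓❓❓❓❓❓❓❓
❓❓❓❓❓❓❓❓❓❓❓

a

❓❓❓❓❓⬜⬜⬜⬜⬛⬛
❓❓❓❓⬛⬜⬜⬜⬜⬛⬛
❓❓❓❓⬛⬜⬜⬜⬜⬛⬛
❓❓❓⬛⬛⬜⬜⬜⬜⬛⬛
❓❓❓⬛⬛⬜⬜⬜⬜⬛⬛
❓❓❓⬛⬛🔴⬜⬜⬜⬛⬛
❓❓❓⬛⬛⬛⬛⬛⬛⬛⬛
❓❓❓⬛⬛⬛⬛⬛⬛⬛❓
❓❓❓❓❓❓❓❓❓❓❓
❓❓❓❓❓❓❓❓❓❓❓
❓❓❓❓❓❓❓❓❓❓❓

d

❓❓❓❓⬜⬜⬜⬜⬛⬛❓
❓❓❓⬛⬜⬜⬜⬜⬛⬛❓
❓❓❓⬛⬜⬜⬜⬜⬛⬛❓
❓❓⬛⬛⬜⬜⬜⬜⬛⬛❓
❓❓⬛⬛⬜⬜⬜⬜⬛⬛❓
❓❓⬛⬛⬜🔴⬜⬜⬛⬛❓
❓❓⬛⬛⬛⬛⬛⬛⬛⬛❓
❓❓⬛⬛⬛⬛⬛⬛⬛❓❓
❓❓❓❓❓❓❓❓❓❓❓
❓❓❓❓❓❓❓❓❓❓❓
❓❓❓❓❓❓❓❓❓❓❓

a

❓❓❓❓❓⬜⬜⬜⬜⬛⬛
❓❓❓❓⬛⬜⬜⬜⬜⬛⬛
❓❓❓❓⬛⬜⬜⬜⬜⬛⬛
❓❓❓⬛⬛⬜⬜⬜⬜⬛⬛
❓❓❓⬛⬛⬜⬜⬜⬜⬛⬛
❓❓❓⬛⬛🔴⬜⬜⬜⬛⬛
❓❓❓⬛⬛⬛⬛⬛⬛⬛⬛
❓❓❓⬛⬛⬛⬛⬛⬛⬛❓
❓❓❓❓❓❓❓❓❓❓❓
❓❓❓❓❓❓❓❓❓❓❓
❓❓❓❓❓❓❓❓❓❓❓

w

❓❓❓❓❓❓⬛⬜⬛⬛⬛
❓❓❓❓❓⬜⬜⬜⬜⬛⬛
❓❓❓❓⬛⬜⬜⬜⬜⬛⬛
❓❓❓⬛⬛⬜⬜⬜⬜⬛⬛
❓❓❓⬛⬛⬜⬜⬜⬜⬛⬛
❓❓❓⬛⬛🔴⬜⬜⬜⬛⬛
❓❓❓⬛⬛⬜⬜⬜⬜⬛⬛
❓❓❓⬛⬛⬛⬛⬛⬛⬛⬛
❓❓❓⬛⬛⬛⬛⬛⬛⬛❓
❓❓❓❓❓❓❓❓❓❓❓
❓❓❓❓❓❓❓❓❓❓❓

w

❓❓❓❓❓❓⬛⬜⬛⬛⬛
❓❓❓❓❓❓⬛⬜⬛⬛⬛
❓❓❓❓❓⬜⬜⬜⬜⬛⬛
❓❓❓⬛⬛⬜⬜⬜⬜⬛⬛
❓❓❓⬛⬛⬜⬜⬜⬜⬛⬛
❓❓❓⬛⬛🔴⬜⬜⬜⬛⬛
❓❓❓⬛⬛⬜⬜⬜⬜⬛⬛
❓❓❓⬛⬛⬜⬜⬜⬜⬛⬛
❓❓❓⬛⬛⬛⬛⬛⬛⬛⬛
❓❓❓⬛⬛⬛⬛⬛⬛⬛❓
❓❓❓❓❓❓❓❓❓❓❓

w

❓❓❓❓❓❓❓❓❓❓❓
❓❓❓❓❓❓⬛⬜⬛⬛⬛
❓❓❓❓❓❓⬛⬜⬛⬛⬛
❓❓❓⬛⬛⬜⬜⬜⬜⬛⬛
❓❓❓⬛⬛⬜⬜⬜⬜⬛⬛
❓❓❓⬛⬛🔴⬜⬜⬜⬛⬛
❓❓❓⬛⬛⬜⬜⬜⬜⬛⬛
❓❓❓⬛⬛⬜⬜⬜⬜⬛⬛
❓❓❓⬛⬛⬜⬜⬜⬜⬛⬛
❓❓❓⬛⬛⬛⬛⬛⬛⬛⬛
❓❓❓⬛⬛⬛⬛⬛⬛⬛❓

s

❓❓❓❓❓❓⬛⬜⬛⬛⬛
❓❓❓❓❓❓⬛⬜⬛⬛⬛
❓❓❓⬛⬛⬜⬜⬜⬜⬛⬛
❓❓❓⬛⬛⬜⬜⬜⬜⬛⬛
❓❓❓⬛⬛⬜⬜⬜⬜⬛⬛
❓❓❓⬛⬛🔴⬜⬜⬜⬛⬛
❓❓❓⬛⬛⬜⬜⬜⬜⬛⬛
❓❓❓⬛⬛⬜⬜⬜⬜⬛⬛
❓❓❓⬛⬛⬛⬛⬛⬛⬛⬛
❓❓❓⬛⬛⬛⬛⬛⬛⬛❓
❓❓❓❓❓❓❓❓❓❓❓

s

❓❓❓❓❓❓⬛⬜⬛⬛⬛
❓❓❓⬛⬛⬜⬜⬜⬜⬛⬛
❓❓❓⬛⬛⬜⬜⬜⬜⬛⬛
❓❓❓⬛⬛⬜⬜⬜⬜⬛⬛
❓❓❓⬛⬛⬜⬜⬜⬜⬛⬛
❓❓❓⬛⬛🔴⬜⬜⬜⬛⬛
❓❓❓⬛⬛⬜⬜⬜⬜⬛⬛
❓❓❓⬛⬛⬛⬛⬛⬛⬛⬛
❓❓❓⬛⬛⬛⬛⬛⬛⬛❓
❓❓❓❓❓❓❓❓❓❓❓
❓❓❓❓❓❓❓❓❓❓❓

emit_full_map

❓❓❓⬛⬜⬛⬛⬛
❓❓❓⬛⬜⬛⬛⬛
⬛⬛⬜⬜⬜⬜⬛⬛
⬛⬛⬜⬜⬜⬜⬛⬛
⬛⬛⬜⬜⬜⬜⬛⬛
⬛⬛⬜⬜⬜⬜⬛⬛
⬛⬛🔴⬜⬜⬜⬛⬛
⬛⬛⬜⬜⬜⬜⬛⬛
⬛⬛⬛⬛⬛⬛⬛⬛
⬛⬛⬛⬛⬛⬛⬛❓


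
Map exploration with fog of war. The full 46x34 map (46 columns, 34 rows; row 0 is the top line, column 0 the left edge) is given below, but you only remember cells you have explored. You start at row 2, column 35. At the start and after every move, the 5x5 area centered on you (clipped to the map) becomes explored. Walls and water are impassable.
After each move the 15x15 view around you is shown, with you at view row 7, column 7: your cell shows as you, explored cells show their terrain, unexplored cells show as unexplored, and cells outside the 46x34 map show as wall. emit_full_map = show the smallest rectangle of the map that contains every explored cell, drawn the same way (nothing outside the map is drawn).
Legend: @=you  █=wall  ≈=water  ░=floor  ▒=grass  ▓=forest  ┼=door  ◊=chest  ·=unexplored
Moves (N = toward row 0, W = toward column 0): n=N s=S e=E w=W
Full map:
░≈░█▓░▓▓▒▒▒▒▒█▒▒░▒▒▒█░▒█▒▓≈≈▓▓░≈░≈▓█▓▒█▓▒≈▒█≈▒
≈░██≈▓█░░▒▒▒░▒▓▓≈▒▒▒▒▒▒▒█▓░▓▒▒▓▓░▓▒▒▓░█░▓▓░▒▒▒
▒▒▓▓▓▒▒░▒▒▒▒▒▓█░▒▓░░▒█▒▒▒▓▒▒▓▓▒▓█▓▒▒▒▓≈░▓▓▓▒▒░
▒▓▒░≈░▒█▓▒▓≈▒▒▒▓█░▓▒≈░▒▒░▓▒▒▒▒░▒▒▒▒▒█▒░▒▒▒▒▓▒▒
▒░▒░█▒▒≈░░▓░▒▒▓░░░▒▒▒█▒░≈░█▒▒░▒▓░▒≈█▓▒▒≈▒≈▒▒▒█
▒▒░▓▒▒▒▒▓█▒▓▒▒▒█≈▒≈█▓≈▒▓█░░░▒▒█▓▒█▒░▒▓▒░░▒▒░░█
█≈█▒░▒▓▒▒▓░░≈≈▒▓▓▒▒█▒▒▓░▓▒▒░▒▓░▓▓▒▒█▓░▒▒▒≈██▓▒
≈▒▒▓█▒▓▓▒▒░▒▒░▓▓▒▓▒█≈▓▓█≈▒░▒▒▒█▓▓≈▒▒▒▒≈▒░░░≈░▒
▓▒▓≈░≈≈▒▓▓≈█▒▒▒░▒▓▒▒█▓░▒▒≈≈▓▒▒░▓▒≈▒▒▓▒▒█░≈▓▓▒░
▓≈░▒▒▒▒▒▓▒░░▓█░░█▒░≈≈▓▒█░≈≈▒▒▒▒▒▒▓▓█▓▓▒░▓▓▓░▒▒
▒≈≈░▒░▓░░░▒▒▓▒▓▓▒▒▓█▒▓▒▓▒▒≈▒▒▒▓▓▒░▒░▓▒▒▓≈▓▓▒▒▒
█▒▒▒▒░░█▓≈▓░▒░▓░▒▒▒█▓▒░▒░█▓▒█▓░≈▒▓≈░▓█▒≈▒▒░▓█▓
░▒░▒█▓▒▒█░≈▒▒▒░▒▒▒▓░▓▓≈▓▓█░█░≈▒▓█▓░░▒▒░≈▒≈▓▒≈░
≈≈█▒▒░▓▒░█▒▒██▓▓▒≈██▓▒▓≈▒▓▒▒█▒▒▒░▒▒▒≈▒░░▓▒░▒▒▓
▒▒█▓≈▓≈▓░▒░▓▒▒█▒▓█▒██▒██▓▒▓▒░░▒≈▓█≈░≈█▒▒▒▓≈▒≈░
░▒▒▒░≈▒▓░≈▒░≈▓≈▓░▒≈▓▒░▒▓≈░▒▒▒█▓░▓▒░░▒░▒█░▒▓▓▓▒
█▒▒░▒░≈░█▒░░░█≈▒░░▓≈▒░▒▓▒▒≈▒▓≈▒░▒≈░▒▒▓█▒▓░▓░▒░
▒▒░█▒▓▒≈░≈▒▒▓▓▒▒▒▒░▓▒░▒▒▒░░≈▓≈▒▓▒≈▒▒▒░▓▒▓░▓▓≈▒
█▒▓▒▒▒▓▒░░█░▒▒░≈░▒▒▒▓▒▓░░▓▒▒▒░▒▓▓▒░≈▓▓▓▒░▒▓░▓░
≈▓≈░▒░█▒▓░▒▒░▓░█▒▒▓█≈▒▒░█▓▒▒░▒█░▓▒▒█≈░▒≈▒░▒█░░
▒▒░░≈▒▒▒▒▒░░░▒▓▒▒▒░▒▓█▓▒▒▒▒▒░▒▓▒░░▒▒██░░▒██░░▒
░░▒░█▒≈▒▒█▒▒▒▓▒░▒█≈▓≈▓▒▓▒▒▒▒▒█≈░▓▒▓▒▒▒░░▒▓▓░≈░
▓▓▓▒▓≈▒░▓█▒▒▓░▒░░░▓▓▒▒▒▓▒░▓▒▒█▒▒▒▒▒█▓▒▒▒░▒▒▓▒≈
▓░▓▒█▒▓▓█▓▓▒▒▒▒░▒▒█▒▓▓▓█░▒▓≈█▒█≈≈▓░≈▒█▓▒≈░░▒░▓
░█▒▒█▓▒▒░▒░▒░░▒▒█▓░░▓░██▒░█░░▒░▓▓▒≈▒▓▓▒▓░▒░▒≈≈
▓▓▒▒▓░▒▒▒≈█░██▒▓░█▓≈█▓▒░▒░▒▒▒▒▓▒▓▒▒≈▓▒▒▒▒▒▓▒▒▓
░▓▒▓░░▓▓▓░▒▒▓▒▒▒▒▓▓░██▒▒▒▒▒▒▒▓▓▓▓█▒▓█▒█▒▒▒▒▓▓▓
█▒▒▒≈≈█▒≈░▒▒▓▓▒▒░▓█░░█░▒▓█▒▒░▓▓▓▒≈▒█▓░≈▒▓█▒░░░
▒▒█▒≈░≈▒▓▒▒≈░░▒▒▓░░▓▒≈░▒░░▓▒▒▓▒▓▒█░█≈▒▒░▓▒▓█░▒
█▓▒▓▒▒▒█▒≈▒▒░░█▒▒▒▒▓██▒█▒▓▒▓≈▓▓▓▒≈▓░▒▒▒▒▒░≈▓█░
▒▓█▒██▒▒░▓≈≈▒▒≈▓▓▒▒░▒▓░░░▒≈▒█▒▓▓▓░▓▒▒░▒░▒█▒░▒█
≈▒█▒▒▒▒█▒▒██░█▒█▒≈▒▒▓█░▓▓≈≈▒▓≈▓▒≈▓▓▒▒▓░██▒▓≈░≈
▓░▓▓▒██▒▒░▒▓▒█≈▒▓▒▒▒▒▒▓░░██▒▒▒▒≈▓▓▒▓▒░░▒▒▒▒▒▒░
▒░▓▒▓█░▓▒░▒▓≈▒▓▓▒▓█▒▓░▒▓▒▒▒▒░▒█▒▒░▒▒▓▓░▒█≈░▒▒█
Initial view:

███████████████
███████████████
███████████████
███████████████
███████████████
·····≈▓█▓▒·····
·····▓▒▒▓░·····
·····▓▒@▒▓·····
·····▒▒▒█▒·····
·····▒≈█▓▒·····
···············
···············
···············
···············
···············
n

███████████████
███████████████
███████████████
███████████████
███████████████
███████████████
·····≈▓█▓▒·····
·····▓▒@▓░·····
·····▓▒▒▒▓·····
·····▒▒▒█▒·····
·····▒≈█▓▒·····
···············
···············
···············
···············

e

███████████████
███████████████
███████████████
███████████████
███████████████
███████████████
····≈▓█▓▒█·····
····▓▒▒@░█·····
····▓▒▒▒▓≈·····
····▒▒▒█▒░·····
····▒≈█▓▒······
···············
···············
···············
···············

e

███████████████
███████████████
███████████████
███████████████
███████████████
███████████████
···≈▓█▓▒█▓·····
···▓▒▒▓@█░·····
···▓▒▒▒▓≈░·····
···▒▒▒█▒░▒·····
···▒≈█▓▒·······
···············
···············
···············
···············

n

███████████████
███████████████
███████████████
███████████████
███████████████
███████████████
███████████████
···≈▓█▓@█▓·····
···▓▒▒▓░█░·····
···▓▒▒▒▓≈░·····
···▒▒▒█▒░▒·····
···▒≈█▓▒·······
···············
···············
···············

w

███████████████
███████████████
███████████████
███████████████
███████████████
███████████████
███████████████
····≈▓█@▒█▓····
····▓▒▒▓░█░····
····▓▒▒▒▓≈░····
····▒▒▒█▒░▒····
····▒≈█▓▒······
···············
···············
···············

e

███████████████
███████████████
███████████████
███████████████
███████████████
███████████████
███████████████
···≈▓█▓@█▓·····
···▓▒▒▓░█░·····
···▓▒▒▒▓≈░·····
···▒▒▒█▒░▒·····
···▒≈█▓▒·······
···············
···············
···············

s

███████████████
███████████████
███████████████
███████████████
███████████████
███████████████
···≈▓█▓▒█▓·····
···▓▒▒▓@█░·····
···▓▒▒▒▓≈░·····
···▒▒▒█▒░▒·····
···▒≈█▓▒·······
···············
···············
···············
···············

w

███████████████
███████████████
███████████████
███████████████
███████████████
███████████████
····≈▓█▓▒█▓····
····▓▒▒@░█░····
····▓▒▒▒▓≈░····
····▒▒▒█▒░▒····
····▒≈█▓▒······
···············
···············
···············
···············

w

███████████████
███████████████
███████████████
███████████████
███████████████
███████████████
·····≈▓█▓▒█▓···
·····▓▒@▓░█░···
·····▓▒▒▒▓≈░···
·····▒▒▒█▒░▒···
·····▒≈█▓▒·····
···············
···············
···············
···············

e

███████████████
███████████████
███████████████
███████████████
███████████████
███████████████
····≈▓█▓▒█▓····
····▓▒▒@░█░····
····▓▒▒▒▓≈░····
····▒▒▒█▒░▒····
····▒≈█▓▒······
···············
···············
···············
···············

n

███████████████
███████████████
███████████████
███████████████
███████████████
███████████████
███████████████
····≈▓█@▒█▓····
····▓▒▒▓░█░····
····▓▒▒▒▓≈░····
····▒▒▒█▒░▒····
····▒≈█▓▒······
···············
···············
···············


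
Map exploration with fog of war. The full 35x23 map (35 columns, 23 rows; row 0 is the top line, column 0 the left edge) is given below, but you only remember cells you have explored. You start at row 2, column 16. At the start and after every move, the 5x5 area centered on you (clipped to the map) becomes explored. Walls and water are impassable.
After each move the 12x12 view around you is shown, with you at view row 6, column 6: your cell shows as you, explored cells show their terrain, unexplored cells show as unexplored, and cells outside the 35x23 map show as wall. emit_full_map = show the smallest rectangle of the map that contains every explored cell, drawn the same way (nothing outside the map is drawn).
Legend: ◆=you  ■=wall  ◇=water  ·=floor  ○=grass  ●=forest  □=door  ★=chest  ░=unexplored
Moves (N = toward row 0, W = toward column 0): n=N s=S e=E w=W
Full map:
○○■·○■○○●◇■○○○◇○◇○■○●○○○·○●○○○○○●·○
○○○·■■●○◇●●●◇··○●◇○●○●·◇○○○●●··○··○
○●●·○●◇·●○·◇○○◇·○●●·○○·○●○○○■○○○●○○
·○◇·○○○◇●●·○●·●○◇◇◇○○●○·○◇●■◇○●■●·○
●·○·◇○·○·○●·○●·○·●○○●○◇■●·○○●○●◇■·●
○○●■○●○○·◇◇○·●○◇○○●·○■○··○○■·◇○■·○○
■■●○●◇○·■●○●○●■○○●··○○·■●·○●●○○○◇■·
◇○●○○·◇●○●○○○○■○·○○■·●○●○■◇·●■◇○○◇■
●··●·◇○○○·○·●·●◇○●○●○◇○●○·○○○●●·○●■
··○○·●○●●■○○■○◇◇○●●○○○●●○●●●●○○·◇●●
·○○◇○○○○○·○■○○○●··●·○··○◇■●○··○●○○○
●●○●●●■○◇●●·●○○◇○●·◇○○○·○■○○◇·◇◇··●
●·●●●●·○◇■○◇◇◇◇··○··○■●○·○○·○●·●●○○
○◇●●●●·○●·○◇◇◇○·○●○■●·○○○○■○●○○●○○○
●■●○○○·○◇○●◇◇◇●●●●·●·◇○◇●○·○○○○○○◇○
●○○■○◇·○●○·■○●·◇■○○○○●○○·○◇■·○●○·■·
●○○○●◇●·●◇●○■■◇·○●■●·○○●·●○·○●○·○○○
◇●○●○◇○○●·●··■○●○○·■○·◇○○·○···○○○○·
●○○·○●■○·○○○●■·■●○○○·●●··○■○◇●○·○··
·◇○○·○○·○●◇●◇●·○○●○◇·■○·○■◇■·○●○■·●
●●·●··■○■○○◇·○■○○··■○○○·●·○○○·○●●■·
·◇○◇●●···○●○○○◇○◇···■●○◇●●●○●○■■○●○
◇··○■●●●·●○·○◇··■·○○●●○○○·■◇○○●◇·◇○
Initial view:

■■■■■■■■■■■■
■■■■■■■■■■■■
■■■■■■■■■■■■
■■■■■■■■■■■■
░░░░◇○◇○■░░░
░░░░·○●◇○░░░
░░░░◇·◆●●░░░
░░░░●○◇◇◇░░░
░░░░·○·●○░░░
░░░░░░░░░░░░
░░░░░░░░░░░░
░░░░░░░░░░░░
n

■■■■■■■■■■■■
■■■■■■■■■■■■
■■■■■■■■■■■■
■■■■■■■■■■■■
■■■■■■■■■■■■
░░░░◇○◇○■░░░
░░░░·○◆◇○░░░
░░░░◇·○●●░░░
░░░░●○◇◇◇░░░
░░░░·○·●○░░░
░░░░░░░░░░░░
░░░░░░░░░░░░

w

■■■■■■■■■■■■
■■■■■■■■■■■■
■■■■■■■■■■■■
■■■■■■■■■■■■
■■■■■■■■■■■■
░░░░○◇○◇○■░░
░░░░··◆●◇○░░
░░░░○◇·○●●░░
░░░░·●○◇◇◇░░
░░░░░·○·●○░░
░░░░░░░░░░░░
░░░░░░░░░░░░

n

■■■■■■■■■■■■
■■■■■■■■■■■■
■■■■■■■■■■■■
■■■■■■■■■■■■
■■■■■■■■■■■■
■■■■■■■■■■■■
░░░░○◇◆◇○■░░
░░░░··○●◇○░░
░░░░○◇·○●●░░
░░░░·●○◇◇◇░░
░░░░░·○·●○░░
░░░░░░░░░░░░

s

■■■■■■■■■■■■
■■■■■■■■■■■■
■■■■■■■■■■■■
■■■■■■■■■■■■
■■■■■■■■■■■■
░░░░○◇○◇○■░░
░░░░··◆●◇○░░
░░░░○◇·○●●░░
░░░░·●○◇◇◇░░
░░░░░·○·●○░░
░░░░░░░░░░░░
░░░░░░░░░░░░

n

■■■■■■■■■■■■
■■■■■■■■■■■■
■■■■■■■■■■■■
■■■■■■■■■■■■
■■■■■■■■■■■■
■■■■■■■■■■■■
░░░░○◇◆◇○■░░
░░░░··○●◇○░░
░░░░○◇·○●●░░
░░░░·●○◇◇◇░░
░░░░░·○·●○░░
░░░░░░░░░░░░
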